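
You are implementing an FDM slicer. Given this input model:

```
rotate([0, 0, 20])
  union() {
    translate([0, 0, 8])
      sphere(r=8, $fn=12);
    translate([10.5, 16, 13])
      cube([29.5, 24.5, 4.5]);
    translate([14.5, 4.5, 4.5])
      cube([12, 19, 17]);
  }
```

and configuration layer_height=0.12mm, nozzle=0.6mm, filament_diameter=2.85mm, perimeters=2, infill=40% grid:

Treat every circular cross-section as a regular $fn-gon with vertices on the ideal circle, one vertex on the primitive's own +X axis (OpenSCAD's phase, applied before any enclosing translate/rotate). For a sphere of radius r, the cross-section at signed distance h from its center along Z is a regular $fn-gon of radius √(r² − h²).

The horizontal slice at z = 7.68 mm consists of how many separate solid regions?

2

At z = 7.68 mm: the sphere: section is a regular 12-gon, circumradius = √(r²−h²) = √(8²−0.32²) = 7.994; the cube at (10.5, 16) is absent (z outside [13, 17.5]); the cube at (14.5, 4.5) (footprint 12×19) is included at this height; Combining (union): the 2 present regions are separate (no shared area or edge), so areas and boundary lengths simply add and each stays a separate island — 2 connected regions; (whole slice rotated 20° about Z — lengths, areas and connectivity unchanged). The result has 2 disconnected regions.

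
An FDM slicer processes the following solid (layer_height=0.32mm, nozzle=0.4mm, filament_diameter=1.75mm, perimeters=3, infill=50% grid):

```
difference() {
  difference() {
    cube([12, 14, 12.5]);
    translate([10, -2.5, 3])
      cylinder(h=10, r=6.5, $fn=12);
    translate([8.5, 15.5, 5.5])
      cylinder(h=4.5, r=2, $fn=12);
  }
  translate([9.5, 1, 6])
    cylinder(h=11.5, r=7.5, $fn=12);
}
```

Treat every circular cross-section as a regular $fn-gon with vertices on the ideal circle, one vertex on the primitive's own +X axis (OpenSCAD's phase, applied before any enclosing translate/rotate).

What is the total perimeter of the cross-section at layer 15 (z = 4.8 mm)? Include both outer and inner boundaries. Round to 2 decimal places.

At z = 4.8 mm: the cube (footprint 12×14) is included at this height (perimeter 52.00 mm); the r=6.5 cylinder at (10, -2.5) gives a regular 12-gon of circumradius 6.5 (constant along its height) (perimeter = 2·12·6.500·sin(180°/12) = 40.38 mm); the cylinder at (8.5, 15.5) does not reach this height (z outside [5.5, 10]); After the difference (first − rest): starting from the 12×14 cube, the r=6.5 cylinder at (10, -2.5) partially overlaps it — only the 23.74 mm² overlap (of its 126.75 mm²) is removed, clipping the outline — boundary = 50.28 mm; the cylinder at (9.5, 1) is absent (z outside [6, 17.5]); After the difference (first − rest): none of the subtracted shapes is present at this height, so the result so far is unchanged — boundary = 50.28 mm. Overall, the cross-section is a single solid region. Total boundary length (outer) = 50.28 mm.

50.28 mm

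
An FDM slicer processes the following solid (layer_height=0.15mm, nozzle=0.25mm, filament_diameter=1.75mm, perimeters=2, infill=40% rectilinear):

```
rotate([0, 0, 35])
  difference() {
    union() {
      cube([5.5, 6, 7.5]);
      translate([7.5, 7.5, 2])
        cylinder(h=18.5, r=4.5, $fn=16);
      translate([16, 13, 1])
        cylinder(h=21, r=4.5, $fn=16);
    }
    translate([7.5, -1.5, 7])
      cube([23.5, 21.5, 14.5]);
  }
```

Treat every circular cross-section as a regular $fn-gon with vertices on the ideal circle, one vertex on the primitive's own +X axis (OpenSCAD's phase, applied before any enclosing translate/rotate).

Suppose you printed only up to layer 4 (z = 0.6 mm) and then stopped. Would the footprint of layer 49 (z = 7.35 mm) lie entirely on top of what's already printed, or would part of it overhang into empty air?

Compare the two slices. At z = 0.6: the cube (footprint 5.5×6) is included at this height (area 33.00 mm²); the cylinder at (7.5, 7.5) is absent (z outside [2, 20.5]); the cylinder at (16, 13) is absent (z outside [1, 22]); Merging all regions: only the 5.5×6 cube is present, so the union is just that shape — area = 33.00 mm²; the cube at (7.5, -1.5) is not intersected at this z (z outside [7, 21.5]); Taking the first minus the rest: none of the subtracted shapes is present at this height, so the result so far is unchanged — area = 33.00 mm²; (whole slice rotated 35° about Z — lengths, areas and connectivity unchanged). At z = 7.35: the cube is present — its section is the full 5.5×6 rectangle (area 33.00 mm²); the r=4.5 cylinder at (7.5, 7.5) gives a regular 16-gon of circumradius 4.5 (constant along its height) (area = (16/2)·4.500²·sin(360°/16) = 61.99 mm²); the r=4.5 cylinder at (16, 13) gives a regular 16-gon of circumradius 4.5 (constant along its height) (area = (16/2)·4.500²·sin(360°/16) = 61.99 mm²); Merging all regions: the regions partially overlap — summed areas 156.99 mm² minus the doubly-counted overlap 3.39 mm² gives 153.60 mm² — area = 153.60 mm²; the cube at (7.5, -1.5) (footprint 23.5×21.5) is included at this height (area 505.25 mm²); Subtracting the remaining from the first: starting from the result so far (153.60 mm²), the 23.5×21.5 cube at (7.5, -1.5) partially overlaps it — only the 92.99 mm² overlap (of its 505.25 mm²) is removed, clipping the outline — area = 60.61 mm²; (rotated 35° about Z; rotation is an isometry so areas/perimeters/island counts are preserved). Checking containment: at z = 7.35 the cross-section extends beyond the z = 0.6 cross-section by about 27.61 mm².

part overhangs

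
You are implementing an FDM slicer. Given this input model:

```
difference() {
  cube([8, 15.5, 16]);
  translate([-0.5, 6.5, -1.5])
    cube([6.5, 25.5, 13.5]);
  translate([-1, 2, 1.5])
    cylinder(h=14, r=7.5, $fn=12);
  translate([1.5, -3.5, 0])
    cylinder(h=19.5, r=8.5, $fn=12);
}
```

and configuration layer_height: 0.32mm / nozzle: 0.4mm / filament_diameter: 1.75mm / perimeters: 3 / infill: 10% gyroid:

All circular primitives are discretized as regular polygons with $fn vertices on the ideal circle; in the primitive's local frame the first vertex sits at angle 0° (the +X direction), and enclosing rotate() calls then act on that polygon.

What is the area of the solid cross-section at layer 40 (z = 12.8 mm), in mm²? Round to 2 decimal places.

At z = 12.8 mm: the cube (footprint 8×15.5) is included at this height (area 124.00 mm²); the cube at (-0.5, 6.5) is absent (z outside [-1.5, 12]); the r=7.5 cylinder at (-1, 2) contributes a regular 12-gon of circumradius 7.5 (area = (12/2)·7.500²·sin(360°/12) = 168.75 mm²); the r=8.5 cylinder at (1.5, -3.5) gives a regular 12-gon of circumradius 8.5 (constant along its height) (area = (12/2)·8.500²·sin(360°/12) = 216.75 mm²); Subtracting the remaining from the first: starting from the 8×15.5 cube (124.00 mm²), the r=7.5 cylinder at (-1, 2) partially overlaps it — only the 47.29 mm² overlap (of its 168.75 mm²) is removed, clipping the outline; the r=8.5 cylinder at (1.5, -3.5) partially overlaps it — only the 4.30 mm² overlap (of its 216.75 mm²) is removed, clipping the outline — area = 72.41 mm². Overall, the cross-section is a single solid region. Net area = 72.41 mm².

72.41 mm²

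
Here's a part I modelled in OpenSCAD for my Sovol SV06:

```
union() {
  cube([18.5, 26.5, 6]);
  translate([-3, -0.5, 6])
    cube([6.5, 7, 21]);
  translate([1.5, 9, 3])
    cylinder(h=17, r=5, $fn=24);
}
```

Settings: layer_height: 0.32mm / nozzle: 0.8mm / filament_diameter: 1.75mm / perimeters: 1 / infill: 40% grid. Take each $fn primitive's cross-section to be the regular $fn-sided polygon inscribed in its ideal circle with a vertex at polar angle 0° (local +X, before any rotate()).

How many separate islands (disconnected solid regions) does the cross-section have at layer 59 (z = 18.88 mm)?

1

At z = 18.88 mm: the cube is absent (z outside [0, 6]); the cube at (-3, -0.5) (footprint 6.5×7) is included at this height; the r=5 cylinder at (1.5, 9) gives a regular 24-gon of circumradius 5 (constant along its height); Merging all regions: the regions partially overlap (shared area 12.19 mm²), so overlapping operands fuse into one piece — 1 connected region. Overall, the cross-section is a single solid region. Island count = 1.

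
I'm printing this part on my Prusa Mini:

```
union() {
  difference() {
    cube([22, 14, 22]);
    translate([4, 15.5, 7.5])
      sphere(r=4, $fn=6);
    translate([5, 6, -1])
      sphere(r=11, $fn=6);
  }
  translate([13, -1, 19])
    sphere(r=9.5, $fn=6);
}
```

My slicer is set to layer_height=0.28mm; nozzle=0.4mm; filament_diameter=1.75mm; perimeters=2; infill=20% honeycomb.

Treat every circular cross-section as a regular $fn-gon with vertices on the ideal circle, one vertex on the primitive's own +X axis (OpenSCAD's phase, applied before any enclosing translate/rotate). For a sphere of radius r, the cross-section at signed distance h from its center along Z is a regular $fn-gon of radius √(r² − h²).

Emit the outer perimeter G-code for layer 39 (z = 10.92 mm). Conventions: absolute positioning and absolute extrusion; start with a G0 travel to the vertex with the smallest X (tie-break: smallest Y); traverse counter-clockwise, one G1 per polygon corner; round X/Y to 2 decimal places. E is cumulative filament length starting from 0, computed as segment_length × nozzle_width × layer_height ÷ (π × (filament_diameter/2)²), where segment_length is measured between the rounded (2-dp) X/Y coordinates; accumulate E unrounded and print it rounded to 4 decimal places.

G0 X0.00 Y0.00 Z10.92
G1 X8.58 Y0.00 E0.3995
G1 X8.00 Y-1.00 E0.4534
G1 X10.50 Y-5.33 E0.6862
G1 X15.50 Y-5.33 E0.9190
G1 X18.00 Y-1.00 E1.1518
G1 X17.42 Y0.00 E1.2056
G1 X22.00 Y0.00 E1.4189
G1 X22.00 Y14.00 E2.0708
G1 X5.21 Y14.00 E2.8526
G1 X5.04 Y13.70 E2.8687
G1 X2.96 Y13.70 E2.9655
G1 X2.79 Y14.00 E2.9816
G1 X0.00 Y14.00 E3.1115
G1 X0.00 Y0.00 E3.7634

At z = 10.92 mm: the cube is present — its section is the full 22×14 rectangle; the r=4 sphere at (4, 15.5) contributes a regular 6-gon of circumradius √(4²−3.42²) = 2.075; the sphere at (5, 6) is absent (|z−center|=11.920 > r=11); Taking the first minus the rest: starting from the 22×14 cube, the r=4 sphere at (4, 15.5) partially overlaps it — only the 0.67 mm² overlap (of its 11.18 mm²) is removed, clipping the outline — 1 connected region; the r=9.5 sphere at (13, -1) contributes a regular 6-gon of circumradius √(9.5²−8.08²) = 4.996; Combining (union): the regions partially overlap (shared area 23.01 mm²), so overlapping operands fuse into one piece — 1 connected region. The outline is a single polygon with 14 vertices. Extrusion per mm of travel: 0.4 × 0.28 / (π × 0.875²) = 0.046564. Accumulating E over each segment gives final E = 3.7634.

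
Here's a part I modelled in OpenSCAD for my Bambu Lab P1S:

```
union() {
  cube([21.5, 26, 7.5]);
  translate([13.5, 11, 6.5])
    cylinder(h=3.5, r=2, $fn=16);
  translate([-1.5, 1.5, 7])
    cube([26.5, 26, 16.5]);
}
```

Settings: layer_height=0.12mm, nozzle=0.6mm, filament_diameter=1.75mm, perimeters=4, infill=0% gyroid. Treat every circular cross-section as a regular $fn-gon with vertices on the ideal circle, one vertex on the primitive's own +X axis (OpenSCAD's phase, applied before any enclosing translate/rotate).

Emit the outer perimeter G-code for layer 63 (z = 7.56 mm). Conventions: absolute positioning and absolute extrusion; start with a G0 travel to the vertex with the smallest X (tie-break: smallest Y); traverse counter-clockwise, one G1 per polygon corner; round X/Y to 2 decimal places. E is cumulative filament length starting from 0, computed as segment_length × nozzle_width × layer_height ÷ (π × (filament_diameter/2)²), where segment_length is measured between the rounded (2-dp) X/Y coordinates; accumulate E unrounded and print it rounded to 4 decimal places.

G0 X-1.50 Y1.50 Z7.56
G1 X25.00 Y1.50 E0.7933
G1 X25.00 Y27.50 E1.5715
G1 X-1.50 Y27.50 E2.3648
G1 X-1.50 Y1.50 E3.1431

At z = 7.56 mm: the cube is not intersected at this z (z outside [0, 7.5]); the r=2 cylinder at (13.5, 11) contributes a regular 16-gon of circumradius 2; the 26.5×26 cube at (-1.5, 1.5) contributes its full rectangle; Combining (union): the r=2 cylinder at (13.5, 11) lies entirely inside the 26.5×26 cube at (-1.5, 1.5), so the union is just the 26.5×26 cube at (-1.5, 1.5) — 1 connected region. The outline is a single polygon with 4 vertices. Extrusion per mm of travel: 0.6 × 0.12 / (π × 0.875²) = 0.029934. Accumulating E over each segment gives final E = 3.1431.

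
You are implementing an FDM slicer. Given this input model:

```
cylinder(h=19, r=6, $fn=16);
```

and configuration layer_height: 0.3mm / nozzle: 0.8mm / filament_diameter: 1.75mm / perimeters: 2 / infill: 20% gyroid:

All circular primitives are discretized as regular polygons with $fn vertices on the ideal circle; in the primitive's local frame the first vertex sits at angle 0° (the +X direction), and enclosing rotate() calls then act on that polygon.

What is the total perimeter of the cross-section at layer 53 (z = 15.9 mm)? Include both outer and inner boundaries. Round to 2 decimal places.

37.46 mm

At z = 15.9 mm: the r=6 cylinder contributes a regular 16-gon of circumradius 6 (perimeter = 2·16·6.000·sin(180°/16) = 37.46 mm). Overall, the cross-section is a single solid region. Total boundary length (outer) = 37.46 mm.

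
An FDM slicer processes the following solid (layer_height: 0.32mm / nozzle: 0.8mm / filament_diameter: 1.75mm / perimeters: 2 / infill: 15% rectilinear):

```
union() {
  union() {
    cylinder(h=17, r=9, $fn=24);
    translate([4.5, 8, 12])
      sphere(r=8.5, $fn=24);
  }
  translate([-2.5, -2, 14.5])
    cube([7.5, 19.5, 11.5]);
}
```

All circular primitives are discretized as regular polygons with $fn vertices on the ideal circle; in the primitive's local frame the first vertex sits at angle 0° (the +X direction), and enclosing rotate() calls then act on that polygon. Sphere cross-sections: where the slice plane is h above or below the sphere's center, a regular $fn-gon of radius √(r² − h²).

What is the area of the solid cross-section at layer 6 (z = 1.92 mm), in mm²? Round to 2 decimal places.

At z = 1.92 mm: the r=9 cylinder contributes a regular 24-gon of circumradius 9 (area = (24/2)·9.000²·sin(360°/24) = 251.57 mm²); the sphere at (4.5, 8) is absent (|z−center|=10.080 > r=8.5); Combining (union): only the r=9 cylinder is present, so the union is just that shape — area = 251.57 mm²; the cube at (-2.5, -2) does not reach this height (z outside [14.5, 26]); Merging all regions: only that combined region is present, so the union is just that shape — area = 251.57 mm². Overall, the cross-section is a single solid region. Net area = 251.57 mm².

251.57 mm²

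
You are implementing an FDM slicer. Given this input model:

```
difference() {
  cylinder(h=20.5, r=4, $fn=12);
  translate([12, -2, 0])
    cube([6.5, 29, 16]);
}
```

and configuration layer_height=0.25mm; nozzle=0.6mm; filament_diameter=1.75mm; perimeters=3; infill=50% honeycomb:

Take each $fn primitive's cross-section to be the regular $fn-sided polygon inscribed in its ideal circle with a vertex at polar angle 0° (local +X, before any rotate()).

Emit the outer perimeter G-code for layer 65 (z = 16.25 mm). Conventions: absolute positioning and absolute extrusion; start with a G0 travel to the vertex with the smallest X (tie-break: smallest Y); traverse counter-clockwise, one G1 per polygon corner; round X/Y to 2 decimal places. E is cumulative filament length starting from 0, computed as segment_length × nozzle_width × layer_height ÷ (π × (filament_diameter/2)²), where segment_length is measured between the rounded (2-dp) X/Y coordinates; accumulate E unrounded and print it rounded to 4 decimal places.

At z = 16.25 mm: the r=4 cylinder contributes a regular 12-gon of circumradius 4; the cube at (12, -2) is absent (z outside [0, 16]); Taking the first minus the rest: none of the subtracted shapes is present at this height, so the r=4 cylinder is unchanged — 1 connected region. The outline is a single polygon with 12 vertices. Extrusion per mm of travel: 0.6 × 0.25 / (π × 0.875²) = 0.062363. Accumulating E over each segment gives final E = 1.5486.

G0 X-4.00 Y0.00 Z16.25
G1 X-3.46 Y-2.00 E0.1292
G1 X-2.00 Y-3.46 E0.2580
G1 X0.00 Y-4.00 E0.3871
G1 X2.00 Y-3.46 E0.5163
G1 X3.46 Y-2.00 E0.6451
G1 X4.00 Y0.00 E0.7743
G1 X3.46 Y2.00 E0.9035
G1 X2.00 Y3.46 E1.0322
G1 X0.00 Y4.00 E1.1614
G1 X-2.00 Y3.46 E1.2906
G1 X-3.46 Y2.00 E1.4194
G1 X-4.00 Y0.00 E1.5486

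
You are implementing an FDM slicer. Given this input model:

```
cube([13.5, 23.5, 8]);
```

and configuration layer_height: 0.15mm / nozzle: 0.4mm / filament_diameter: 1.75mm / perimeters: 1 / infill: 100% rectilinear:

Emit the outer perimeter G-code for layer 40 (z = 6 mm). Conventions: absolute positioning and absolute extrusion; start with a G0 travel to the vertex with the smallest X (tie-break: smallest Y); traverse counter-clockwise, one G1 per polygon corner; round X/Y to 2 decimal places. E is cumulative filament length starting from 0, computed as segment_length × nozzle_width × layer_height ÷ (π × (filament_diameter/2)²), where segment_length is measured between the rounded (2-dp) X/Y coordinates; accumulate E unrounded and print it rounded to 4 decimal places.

At z = 6 mm: the 13.5×23.5 cube contributes its full rectangle. The outline is a single polygon with 4 vertices. Extrusion per mm of travel: 0.4 × 0.15 / (π × 0.875²) = 0.024945. Accumulating E over each segment gives final E = 1.8459.

G0 X0.00 Y0.00 Z6.00
G1 X13.50 Y0.00 E0.3368
G1 X13.50 Y23.50 E0.9230
G1 X0.00 Y23.50 E1.2597
G1 X0.00 Y0.00 E1.8459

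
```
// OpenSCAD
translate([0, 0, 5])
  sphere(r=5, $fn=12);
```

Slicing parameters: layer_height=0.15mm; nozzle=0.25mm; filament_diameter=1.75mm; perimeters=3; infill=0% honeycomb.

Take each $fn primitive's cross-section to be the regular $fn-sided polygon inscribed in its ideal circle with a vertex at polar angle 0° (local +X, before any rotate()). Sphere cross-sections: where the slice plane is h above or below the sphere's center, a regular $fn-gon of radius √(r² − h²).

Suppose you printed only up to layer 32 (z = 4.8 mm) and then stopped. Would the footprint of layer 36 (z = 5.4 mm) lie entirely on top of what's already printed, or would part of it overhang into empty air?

Compare the two slices. At z = 4.8: the r=5 sphere contributes a regular 12-gon of circumradius √(5²−0.2²) = 4.996 (area = (12/2)·4.996²·sin(360°/12) = 74.88 mm²). At z = 5.4: the r=5 sphere slices to a regular 12-gon of circumradius 4.984 (√(r²−h²) with h=0.4 from center) (area = (12/2)·4.984²·sin(360°/12) = 74.52 mm²). Checking containment: the cross-section at z = 5.4 is a subset of the cross-section at z = 4.8.

entirely on top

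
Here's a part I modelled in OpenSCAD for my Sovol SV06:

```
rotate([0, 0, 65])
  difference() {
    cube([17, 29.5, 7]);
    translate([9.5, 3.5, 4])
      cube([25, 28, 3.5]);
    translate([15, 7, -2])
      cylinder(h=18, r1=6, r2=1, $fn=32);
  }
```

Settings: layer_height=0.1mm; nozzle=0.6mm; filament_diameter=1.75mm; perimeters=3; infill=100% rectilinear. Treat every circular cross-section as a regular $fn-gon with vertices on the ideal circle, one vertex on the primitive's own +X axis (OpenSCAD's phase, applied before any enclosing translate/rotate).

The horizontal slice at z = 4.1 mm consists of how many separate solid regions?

At z = 4.1 mm: the cube (footprint 17×29.5) is included at this height; the cube at (9.5, 3.5) is present — its section is the full 25×28 rectangle; the cone at (15, 7): at t=0.339 of its height the radius interpolates to r₁+(r₂−r₁)t = 4.306, giving a regular 32-gon of that circumradius; Subtracting the remaining from the first: starting from the 17×29.5 cube, the 25×28 cube at (9.5, 3.5) partially overlaps it — only the 195.00 mm² overlap (of its 700.00 mm²) is removed, clipping the outline; the cone at (15, 7) partially overlaps it — only the 2.60 mm² overlap (of its 57.86 mm²) is removed, clipping the outline — 1 connected region; (rotated 65° about Z; rotation is an isometry so areas/perimeters/island counts are preserved). The result has 1 disconnected region.

1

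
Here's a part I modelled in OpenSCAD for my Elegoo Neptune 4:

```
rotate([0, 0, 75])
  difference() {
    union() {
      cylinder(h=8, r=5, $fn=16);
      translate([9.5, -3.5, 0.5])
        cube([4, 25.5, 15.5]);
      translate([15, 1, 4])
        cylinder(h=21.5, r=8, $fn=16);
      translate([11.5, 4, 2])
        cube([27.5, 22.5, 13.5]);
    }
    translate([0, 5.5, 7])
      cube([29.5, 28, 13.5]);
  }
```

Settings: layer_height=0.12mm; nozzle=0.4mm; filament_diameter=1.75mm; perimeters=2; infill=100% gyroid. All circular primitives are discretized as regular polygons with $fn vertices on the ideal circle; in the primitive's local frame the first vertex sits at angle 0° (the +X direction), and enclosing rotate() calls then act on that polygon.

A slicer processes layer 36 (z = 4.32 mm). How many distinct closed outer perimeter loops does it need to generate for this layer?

2

At z = 4.32 mm: the r=5 cylinder gives a regular 16-gon of circumradius 5 (constant along its height); the cube at (9.5, -3.5) (footprint 4×25.5) is included at this height; the cylinder at (15, 1): section is a regular 16-gon, circumradius r=8; the cube at (11.5, 4) is present — its section is the full 27.5×22.5 rectangle; Combining (union): the regions partially overlap (shared area 114.97 mm²), so overlapping operands fuse into one piece — 2 connected regions; the cube at (0, 5.5) is not intersected at this z (z outside [7, 20.5]); After the difference (first − rest): none of the subtracted shapes is present at this height, so that combined region is unchanged — 2 connected regions; (rotated 75° about Z; rotation is an isometry so areas/perimeters/island counts are preserved). The result has 2 disconnected regions.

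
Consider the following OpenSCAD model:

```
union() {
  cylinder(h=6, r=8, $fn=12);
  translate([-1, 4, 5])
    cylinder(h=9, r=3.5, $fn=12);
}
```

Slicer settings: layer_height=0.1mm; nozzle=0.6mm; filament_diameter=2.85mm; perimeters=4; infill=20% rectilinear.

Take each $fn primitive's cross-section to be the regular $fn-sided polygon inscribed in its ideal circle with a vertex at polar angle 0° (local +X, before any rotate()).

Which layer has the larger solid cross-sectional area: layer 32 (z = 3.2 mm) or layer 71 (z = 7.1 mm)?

layer 32 (z = 3.2 mm)

Layer 32 (z = 3.2): the cylinder: section is a regular 12-gon, circumradius r=8 (area = (12/2)·8.000²·sin(360°/12) = 192.00 mm²); the cylinder at (-1, 4) is not intersected at this z (z outside [5, 14]); Taking the union: only the r=8 cylinder is present, so the union is just that shape — area = 192.00 mm². So its area = 192.00 mm². Layer 71 (z = 7.1): the cylinder is not intersected at this z (z outside [0, 6]); the cylinder at (-1, 4): section is a regular 12-gon, circumradius r=3.5 (area = (12/2)·3.500²·sin(360°/12) = 36.75 mm²); Combining (union): only the r=3.5 cylinder at (-1, 4) is present, so the union is just that shape — area = 36.75 mm². So its area = 36.75 mm². Layer 32 is larger (192.00 vs 36.75 mm²).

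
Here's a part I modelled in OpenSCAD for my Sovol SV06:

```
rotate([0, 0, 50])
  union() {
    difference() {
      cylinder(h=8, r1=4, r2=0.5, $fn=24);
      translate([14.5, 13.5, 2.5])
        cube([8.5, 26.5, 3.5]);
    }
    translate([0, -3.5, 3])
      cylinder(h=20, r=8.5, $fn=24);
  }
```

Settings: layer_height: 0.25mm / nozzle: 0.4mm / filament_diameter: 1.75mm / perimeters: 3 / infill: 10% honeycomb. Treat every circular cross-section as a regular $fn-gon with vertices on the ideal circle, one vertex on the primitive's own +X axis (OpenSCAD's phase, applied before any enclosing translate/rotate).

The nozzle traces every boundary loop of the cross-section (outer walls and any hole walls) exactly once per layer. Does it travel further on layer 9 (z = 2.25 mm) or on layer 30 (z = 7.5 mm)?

Layer 9 (z = 2.25): the cone: at t=0.281 of its height the radius interpolates to r₁+(r₂−r₁)t = 3.016, giving a regular 24-gon of that circumradius (perimeter = 2·24·3.016·sin(180°/24) = 18.89 mm); the cube at (14.5, 13.5) is not intersected at this z (z outside [2.5, 6]); Subtracting the remaining from the first: none of the subtracted shapes is present at this height, so the cone is unchanged — boundary = 18.89 mm; the cylinder at (0, -3.5) does not reach this height (z outside [3, 23]); Combining (union): only the result so far is present, so the union is just that shape — boundary = 18.89 mm; (whole slice rotated 50° about Z — lengths, areas and connectivity unchanged). So its perimeter = 18.89 mm. Layer 30 (z = 7.5): the cone: at t=0.938 of its height the radius interpolates to r₁+(r₂−r₁)t = 0.719, giving a regular 24-gon of that circumradius (perimeter = 2·24·0.719·sin(180°/24) = 4.50 mm); the cube at (14.5, 13.5) does not reach this height (z outside [2.5, 6]); Subtracting the remaining from the first: none of the subtracted shapes is present at this height, so the cone is unchanged — boundary = 4.50 mm; the cylinder at (0, -3.5): section is a regular 24-gon, circumradius r=8.5 (perimeter = 2·24·8.500·sin(180°/24) = 53.25 mm); Taking the union: that combined region lies entirely inside the r=8.5 cylinder at (0, -3.5), so the union is just the r=8.5 cylinder at (0, -3.5) — boundary = 53.25 mm; (whole slice rotated 50° about Z — lengths, areas and connectivity unchanged). So its perimeter = 53.25 mm. Layer 30 is larger (53.25 vs 18.89 mm).

layer 30 (z = 7.5 mm)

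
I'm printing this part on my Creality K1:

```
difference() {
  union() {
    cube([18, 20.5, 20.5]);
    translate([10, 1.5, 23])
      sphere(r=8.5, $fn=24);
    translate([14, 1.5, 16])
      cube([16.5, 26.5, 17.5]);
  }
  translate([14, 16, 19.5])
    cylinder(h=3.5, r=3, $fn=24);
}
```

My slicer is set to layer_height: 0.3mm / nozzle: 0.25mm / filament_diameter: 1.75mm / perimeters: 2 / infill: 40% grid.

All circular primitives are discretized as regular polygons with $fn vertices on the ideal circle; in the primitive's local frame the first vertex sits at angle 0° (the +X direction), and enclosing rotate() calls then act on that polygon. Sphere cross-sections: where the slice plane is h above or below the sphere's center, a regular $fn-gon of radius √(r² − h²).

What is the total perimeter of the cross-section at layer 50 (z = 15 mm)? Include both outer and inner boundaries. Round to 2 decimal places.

77.96 mm

At z = 15 mm: the cube (footprint 18×20.5) is included at this height (perimeter 77.00 mm); the r=8.5 sphere at (10, 1.5) slices to a regular 24-gon of circumradius 2.872 (√(r²−h²) with h=8 from center) (perimeter = 2·24·2.872·sin(180°/24) = 18.00 mm); the cube at (14, 1.5) is absent (z outside [16, 33.5]); Merging all regions: the regions partially overlap (shared area 20.97 mm²), so the edge portions inside another operand are dropped and the merged outline is re-measured after clipping — boundary = 77.96 mm; the cylinder at (14, 16) does not reach this height (z outside [19.5, 23]); Taking the first minus the rest: none of the subtracted shapes is present at this height, so that combined region is unchanged — boundary = 77.96 mm. Overall, the cross-section is a single solid region. Total boundary length (outer) = 77.96 mm.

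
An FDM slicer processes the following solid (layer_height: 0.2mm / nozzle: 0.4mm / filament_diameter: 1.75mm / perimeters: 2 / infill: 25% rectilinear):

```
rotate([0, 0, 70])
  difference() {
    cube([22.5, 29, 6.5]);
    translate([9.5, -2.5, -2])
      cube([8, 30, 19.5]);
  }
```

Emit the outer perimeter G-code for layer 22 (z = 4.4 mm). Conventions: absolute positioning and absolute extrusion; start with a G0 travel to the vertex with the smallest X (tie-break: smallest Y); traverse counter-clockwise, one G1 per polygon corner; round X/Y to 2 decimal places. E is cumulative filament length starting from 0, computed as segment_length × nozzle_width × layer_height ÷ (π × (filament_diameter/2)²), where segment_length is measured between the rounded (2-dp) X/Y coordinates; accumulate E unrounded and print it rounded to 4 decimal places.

At z = 4.4 mm: the cube is present — its section is the full 22.5×29 rectangle; the 8×30 cube at (9.5, -2.5) contributes its full rectangle; After the difference (first − rest): starting from the 22.5×29 cube, the 8×30 cube at (9.5, -2.5) partially overlaps it — only the 220.00 mm² overlap (of its 240.00 mm²) is removed, clipping the outline — 1 connected region; (whole slice rotated 70° about Z — lengths, areas and connectivity unchanged). The outline is a single polygon with 8 vertices. Extrusion per mm of travel: 0.4 × 0.2 / (π × 0.875²) = 0.033260. Accumulating E over each segment gives final E = 5.2556.

G0 X-27.25 Y9.92 Z4.40
G1 X0.00 Y0.00 E0.9645
G1 X3.25 Y8.93 E1.2806
G1 X-22.59 Y18.33 E2.1951
G1 X-19.86 Y25.85 E2.4612
G1 X5.99 Y16.44 E3.3762
G1 X7.70 Y21.14 E3.5425
G1 X-19.56 Y31.06 E4.5074
G1 X-27.25 Y9.92 E5.2556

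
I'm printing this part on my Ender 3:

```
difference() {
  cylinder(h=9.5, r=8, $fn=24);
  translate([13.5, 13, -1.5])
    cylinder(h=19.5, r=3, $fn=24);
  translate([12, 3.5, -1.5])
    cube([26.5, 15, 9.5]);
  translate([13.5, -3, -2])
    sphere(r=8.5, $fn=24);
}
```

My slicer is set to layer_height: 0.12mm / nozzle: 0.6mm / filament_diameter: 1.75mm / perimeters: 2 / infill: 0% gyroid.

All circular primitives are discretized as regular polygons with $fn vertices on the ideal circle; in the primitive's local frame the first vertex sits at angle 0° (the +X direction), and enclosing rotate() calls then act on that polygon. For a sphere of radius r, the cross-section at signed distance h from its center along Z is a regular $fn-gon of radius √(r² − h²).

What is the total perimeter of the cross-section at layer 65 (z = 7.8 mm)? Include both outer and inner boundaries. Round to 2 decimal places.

At z = 7.8 mm: the cylinder: section is a regular 24-gon, circumradius r=8 (perimeter = 2·24·8.000·sin(180°/24) = 50.12 mm); the r=3 cylinder at (13.5, 13) gives a regular 24-gon of circumradius 3 (constant along its height) (perimeter = 2·24·3.000·sin(180°/24) = 18.80 mm); the cube at (12, 3.5) (footprint 26.5×15) is included at this height (perimeter 83.00 mm); the sphere at (13.5, -3) does not reach this height (|z−center|=9.800 > r=8.5); After the difference (first − rest): starting from the r=8 cylinder, the r=3 cylinder at (13.5, 13) misses the remaining region (no effect); the 26.5×15 cube at (12, 3.5) misses the remaining region (no effect) — boundary = 50.12 mm. Overall, the cross-section is a single solid region. Total boundary length (outer) = 50.12 mm.

50.12 mm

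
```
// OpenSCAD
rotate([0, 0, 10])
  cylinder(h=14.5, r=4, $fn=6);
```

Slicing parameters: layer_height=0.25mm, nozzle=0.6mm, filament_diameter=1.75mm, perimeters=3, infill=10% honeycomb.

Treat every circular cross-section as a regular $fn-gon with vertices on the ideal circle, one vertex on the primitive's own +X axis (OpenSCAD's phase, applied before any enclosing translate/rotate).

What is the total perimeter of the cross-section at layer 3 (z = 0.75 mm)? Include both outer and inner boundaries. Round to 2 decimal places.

24.00 mm

At z = 0.75 mm: the cylinder: section is a regular 6-gon, circumradius r=4 (perimeter = 2·6·4.000·sin(180°/6) = 24.00 mm); (whole slice rotated 10° about Z — lengths, areas and connectivity unchanged). Overall, the cross-section is a single solid region. Total boundary length (outer) = 24.00 mm.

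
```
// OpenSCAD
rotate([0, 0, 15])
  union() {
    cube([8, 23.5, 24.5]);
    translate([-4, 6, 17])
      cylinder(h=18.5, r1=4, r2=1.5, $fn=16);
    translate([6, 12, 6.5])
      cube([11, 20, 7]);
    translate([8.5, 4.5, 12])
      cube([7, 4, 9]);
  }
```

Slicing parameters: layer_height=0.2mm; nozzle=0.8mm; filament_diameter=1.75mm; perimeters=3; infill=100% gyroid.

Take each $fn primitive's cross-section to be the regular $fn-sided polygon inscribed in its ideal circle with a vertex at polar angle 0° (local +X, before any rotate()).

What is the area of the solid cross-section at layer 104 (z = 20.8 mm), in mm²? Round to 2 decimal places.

253.21 mm²

At z = 20.8 mm: the cube (footprint 8×23.5) is included at this height (area 188.00 mm²); the cone at (-4, 6): at t=0.205 of its height the radius interpolates to r₁+(r₂−r₁)t = 3.486, giving a regular 16-gon of that circumradius (area = (16/2)·3.486²·sin(360°/16) = 37.21 mm²); the cube at (6, 12) is absent (z outside [6.5, 13.5]); the 7×4 cube at (8.5, 4.5) contributes its full rectangle (area 28.00 mm²); Taking the union: the 3 present regions are separate (no shared area or edge), so areas and boundary lengths simply add and each stays a separate island — area = 253.21 mm²; (rotated 15° about Z; rotation is an isometry so areas/perimeters/island counts are preserved). Overall, the cross-section has 3 separate islands. Net area = 253.21 mm².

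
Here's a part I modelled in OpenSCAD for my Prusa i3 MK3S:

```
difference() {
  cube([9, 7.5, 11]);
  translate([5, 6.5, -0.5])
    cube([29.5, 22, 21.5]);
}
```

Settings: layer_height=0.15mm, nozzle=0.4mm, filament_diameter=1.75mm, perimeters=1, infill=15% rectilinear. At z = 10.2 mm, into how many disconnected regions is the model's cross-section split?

1

At z = 10.2 mm: the 9×7.5 cube contributes its full rectangle; the cube at (5, 6.5) (footprint 29.5×22) is included at this height; After the difference (first − rest): starting from the 9×7.5 cube, the 29.5×22 cube at (5, 6.5) partially overlaps it — only the 4.00 mm² overlap (of its 649.00 mm²) is removed, clipping the outline — 1 connected region. The result has 1 disconnected region.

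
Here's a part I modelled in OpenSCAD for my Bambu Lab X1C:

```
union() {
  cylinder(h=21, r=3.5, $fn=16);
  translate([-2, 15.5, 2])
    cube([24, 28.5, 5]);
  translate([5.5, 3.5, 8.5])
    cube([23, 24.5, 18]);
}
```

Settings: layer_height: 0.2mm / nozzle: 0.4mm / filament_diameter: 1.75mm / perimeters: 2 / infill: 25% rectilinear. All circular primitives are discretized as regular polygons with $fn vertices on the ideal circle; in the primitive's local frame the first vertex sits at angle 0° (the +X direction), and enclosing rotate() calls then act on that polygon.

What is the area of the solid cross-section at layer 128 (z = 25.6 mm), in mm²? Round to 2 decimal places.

563.50 mm²

At z = 25.6 mm: the cylinder is not intersected at this z (z outside [0, 21]); the cube at (-2, 15.5) is absent (z outside [2, 7]); the cube at (5.5, 3.5) (footprint 23×24.5) is included at this height (area 563.50 mm²); Merging all regions: only the 23×24.5 cube at (5.5, 3.5) is present, so the union is just that shape — area = 563.50 mm². Overall, the cross-section is a single solid region. Net area = 563.50 mm².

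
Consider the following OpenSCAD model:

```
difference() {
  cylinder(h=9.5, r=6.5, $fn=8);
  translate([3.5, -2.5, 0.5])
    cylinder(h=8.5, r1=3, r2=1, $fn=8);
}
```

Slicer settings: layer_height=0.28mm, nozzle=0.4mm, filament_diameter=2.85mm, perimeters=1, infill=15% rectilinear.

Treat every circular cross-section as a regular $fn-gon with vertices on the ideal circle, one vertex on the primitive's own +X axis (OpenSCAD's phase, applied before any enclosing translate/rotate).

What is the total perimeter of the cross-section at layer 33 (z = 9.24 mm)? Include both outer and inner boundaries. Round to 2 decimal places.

At z = 9.24 mm: the r=6.5 cylinder gives a regular 8-gon of circumradius 6.5 (constant along its height) (perimeter = 2·8·6.500·sin(180°/8) = 39.80 mm); the cone at (3.5, -2.5) does not reach this height (z outside [0.5, 9]); Subtracting the remaining from the first: none of the subtracted shapes is present at this height, so the r=6.5 cylinder is unchanged — boundary = 39.80 mm. Overall, the cross-section is a single solid region. Total boundary length (outer) = 39.80 mm.

39.80 mm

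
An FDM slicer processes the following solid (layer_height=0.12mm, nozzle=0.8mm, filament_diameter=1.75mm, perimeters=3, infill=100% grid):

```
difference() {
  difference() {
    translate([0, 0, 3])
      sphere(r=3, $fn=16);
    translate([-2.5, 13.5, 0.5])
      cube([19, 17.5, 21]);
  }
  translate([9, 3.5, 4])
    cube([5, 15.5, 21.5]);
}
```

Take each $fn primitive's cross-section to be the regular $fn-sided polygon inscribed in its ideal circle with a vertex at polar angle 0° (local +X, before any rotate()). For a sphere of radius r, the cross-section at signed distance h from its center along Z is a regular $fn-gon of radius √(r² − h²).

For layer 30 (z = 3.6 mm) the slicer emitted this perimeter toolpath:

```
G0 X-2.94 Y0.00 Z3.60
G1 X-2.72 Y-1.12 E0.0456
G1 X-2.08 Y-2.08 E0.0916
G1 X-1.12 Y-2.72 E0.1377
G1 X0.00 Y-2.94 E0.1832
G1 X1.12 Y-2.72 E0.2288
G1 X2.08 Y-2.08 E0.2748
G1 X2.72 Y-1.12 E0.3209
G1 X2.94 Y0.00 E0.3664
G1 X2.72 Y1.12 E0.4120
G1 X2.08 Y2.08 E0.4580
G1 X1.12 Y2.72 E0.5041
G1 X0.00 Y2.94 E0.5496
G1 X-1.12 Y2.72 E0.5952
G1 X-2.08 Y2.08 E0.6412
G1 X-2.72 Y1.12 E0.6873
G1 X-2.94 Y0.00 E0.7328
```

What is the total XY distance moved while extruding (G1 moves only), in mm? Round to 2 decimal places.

18.36 mm

Sum the Euclidean lengths of each G1 segment: total = 18.36 mm.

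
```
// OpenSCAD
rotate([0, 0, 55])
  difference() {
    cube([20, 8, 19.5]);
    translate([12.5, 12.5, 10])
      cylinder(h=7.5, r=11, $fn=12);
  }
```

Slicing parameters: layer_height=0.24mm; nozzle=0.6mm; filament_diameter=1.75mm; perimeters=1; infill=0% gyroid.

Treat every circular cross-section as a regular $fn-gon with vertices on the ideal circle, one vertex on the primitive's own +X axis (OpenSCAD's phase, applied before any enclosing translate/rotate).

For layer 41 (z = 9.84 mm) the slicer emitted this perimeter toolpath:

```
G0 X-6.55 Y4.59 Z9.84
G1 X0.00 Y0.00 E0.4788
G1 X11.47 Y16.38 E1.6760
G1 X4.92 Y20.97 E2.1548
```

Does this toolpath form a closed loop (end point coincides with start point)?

Start point (G0): (-6.55, 4.59). End point (last G1): the path does not return to the start — open.

no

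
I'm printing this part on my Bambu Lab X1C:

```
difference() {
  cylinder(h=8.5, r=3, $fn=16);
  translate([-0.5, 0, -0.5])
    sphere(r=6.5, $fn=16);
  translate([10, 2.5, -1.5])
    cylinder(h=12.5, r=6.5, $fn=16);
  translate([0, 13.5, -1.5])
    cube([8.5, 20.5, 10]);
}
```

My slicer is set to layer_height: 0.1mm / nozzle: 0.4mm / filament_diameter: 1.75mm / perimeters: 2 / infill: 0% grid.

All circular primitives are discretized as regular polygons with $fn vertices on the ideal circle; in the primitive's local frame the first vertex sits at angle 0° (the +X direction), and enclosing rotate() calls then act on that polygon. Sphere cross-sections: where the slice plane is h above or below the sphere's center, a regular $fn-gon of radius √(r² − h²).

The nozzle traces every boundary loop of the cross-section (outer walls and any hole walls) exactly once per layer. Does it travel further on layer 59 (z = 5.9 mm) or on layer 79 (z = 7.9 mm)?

layer 59 (z = 5.9 mm)

Layer 59 (z = 5.9): the cylinder: section is a regular 16-gon, circumradius r=3 (perimeter = 2·16·3.000·sin(180°/16) = 18.73 mm); the r=6.5 sphere at (-0.5, 0) contributes a regular 16-gon of circumradius √(6.5²−6.4²) = 1.136 (perimeter = 2·16·1.136·sin(180°/16) = 7.09 mm); the r=6.5 cylinder at (10, 2.5) contributes a regular 16-gon of circumradius 6.5 (perimeter = 2·16·6.500·sin(180°/16) = 40.58 mm); the 8.5×20.5 cube at (0, 13.5) contributes its full rectangle (perimeter 58.00 mm); After the difference (first − rest): starting from the r=3 cylinder, the r=6.5 sphere at (-0.5, 0) lies wholly inside it (removes its full 3.95 mm² and its 7.09 mm outline becomes a hole wall); the r=6.5 cylinder at (10, 2.5) misses the remaining region (no effect); the 8.5×20.5 cube at (0, 13.5) misses the remaining region (no effect) — boundary (outer + 1 inner loop) = 25.82 mm. So its perimeter = 25.82 mm. Layer 79 (z = 7.9): the cylinder: section is a regular 16-gon, circumradius r=3 (perimeter = 2·16·3.000·sin(180°/16) = 18.73 mm); the sphere at (-0.5, 0) is not intersected at this z (|z−center|=8.400 > r=6.5); the cylinder at (10, 2.5): section is a regular 16-gon, circumradius r=6.5 (perimeter = 2·16·6.500·sin(180°/16) = 40.58 mm); the cube at (0, 13.5) is present — its section is the full 8.5×20.5 rectangle (perimeter 58.00 mm); After the difference (first − rest): starting from the r=3 cylinder, the r=6.5 cylinder at (10, 2.5) misses the remaining region (no effect); the 8.5×20.5 cube at (0, 13.5) misses the remaining region (no effect) — boundary = 18.73 mm. So its perimeter = 18.73 mm. Layer 59 is larger (25.82 vs 18.73 mm).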